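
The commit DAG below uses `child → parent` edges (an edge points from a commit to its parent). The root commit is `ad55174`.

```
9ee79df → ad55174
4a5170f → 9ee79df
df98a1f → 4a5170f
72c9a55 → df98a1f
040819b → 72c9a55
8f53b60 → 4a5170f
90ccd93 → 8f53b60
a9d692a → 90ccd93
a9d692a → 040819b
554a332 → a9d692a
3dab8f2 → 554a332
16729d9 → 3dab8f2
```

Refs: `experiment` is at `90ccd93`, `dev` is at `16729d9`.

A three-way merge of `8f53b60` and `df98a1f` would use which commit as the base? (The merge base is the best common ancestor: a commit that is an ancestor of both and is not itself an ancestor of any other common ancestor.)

4a5170f

Ancestors of 8f53b60: {4a5170f, 8f53b60, 9ee79df, ad55174}.
Ancestors of df98a1f: {4a5170f, 9ee79df, ad55174, df98a1f}.
Common ancestors: {4a5170f, 9ee79df, ad55174}.
Among these, 4a5170f is not an ancestor of any other common ancestor — it is the merge base.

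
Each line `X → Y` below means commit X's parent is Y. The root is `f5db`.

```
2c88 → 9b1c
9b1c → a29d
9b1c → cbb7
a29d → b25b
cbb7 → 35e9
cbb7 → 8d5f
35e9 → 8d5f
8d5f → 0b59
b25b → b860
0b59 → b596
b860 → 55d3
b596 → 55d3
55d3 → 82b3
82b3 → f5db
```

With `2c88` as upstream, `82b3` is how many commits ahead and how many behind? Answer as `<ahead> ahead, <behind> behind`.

0 ahead, 11 behind

Reachable from 82b3: {82b3, f5db}.
Reachable from 2c88: {0b59, 2c88, 35e9, 55d3, 82b3, 8d5f, 9b1c, a29d, b25b, b596, b860, cbb7, f5db}.
Only in 82b3's history (ahead): {} — 0.
Only in 2c88's history (behind): {0b59, 2c88, 35e9, 55d3, 8d5f, 9b1c, a29d, b25b, b596, b860, cbb7} — 11.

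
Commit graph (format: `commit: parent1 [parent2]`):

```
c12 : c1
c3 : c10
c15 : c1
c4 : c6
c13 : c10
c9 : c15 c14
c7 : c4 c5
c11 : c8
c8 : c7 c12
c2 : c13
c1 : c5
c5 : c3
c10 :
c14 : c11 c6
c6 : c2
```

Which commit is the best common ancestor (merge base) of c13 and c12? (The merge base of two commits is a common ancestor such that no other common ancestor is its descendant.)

Ancestors of c13: {c10, c13}.
Ancestors of c12: {c1, c10, c12, c3, c5}.
Common ancestors: {c10}.
The only common ancestor is c10, so it is the merge base.

c10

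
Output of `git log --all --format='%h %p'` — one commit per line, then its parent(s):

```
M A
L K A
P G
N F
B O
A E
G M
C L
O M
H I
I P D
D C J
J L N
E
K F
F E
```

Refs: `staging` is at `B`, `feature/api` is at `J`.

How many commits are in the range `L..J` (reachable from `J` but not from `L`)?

2

Reachable from J: {A, E, F, J, K, L, N}.
Reachable from L: {A, E, F, K, L}.
In J's history but not L's: {J, N} — 2 commits.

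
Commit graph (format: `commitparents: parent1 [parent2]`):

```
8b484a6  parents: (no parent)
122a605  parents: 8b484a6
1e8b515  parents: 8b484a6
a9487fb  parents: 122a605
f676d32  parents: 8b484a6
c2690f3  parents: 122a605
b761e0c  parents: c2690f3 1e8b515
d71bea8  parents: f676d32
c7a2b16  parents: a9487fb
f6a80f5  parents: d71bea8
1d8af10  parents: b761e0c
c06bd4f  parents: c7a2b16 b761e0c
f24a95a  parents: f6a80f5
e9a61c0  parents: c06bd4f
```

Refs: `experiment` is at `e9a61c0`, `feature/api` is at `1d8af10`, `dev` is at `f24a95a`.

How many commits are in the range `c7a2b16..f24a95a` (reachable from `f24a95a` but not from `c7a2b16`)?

Reachable from f24a95a: {8b484a6, d71bea8, f24a95a, f676d32, f6a80f5}.
Reachable from c7a2b16: {122a605, 8b484a6, a9487fb, c7a2b16}.
In f24a95a's history but not c7a2b16's: {d71bea8, f24a95a, f676d32, f6a80f5} — 4 commits.

4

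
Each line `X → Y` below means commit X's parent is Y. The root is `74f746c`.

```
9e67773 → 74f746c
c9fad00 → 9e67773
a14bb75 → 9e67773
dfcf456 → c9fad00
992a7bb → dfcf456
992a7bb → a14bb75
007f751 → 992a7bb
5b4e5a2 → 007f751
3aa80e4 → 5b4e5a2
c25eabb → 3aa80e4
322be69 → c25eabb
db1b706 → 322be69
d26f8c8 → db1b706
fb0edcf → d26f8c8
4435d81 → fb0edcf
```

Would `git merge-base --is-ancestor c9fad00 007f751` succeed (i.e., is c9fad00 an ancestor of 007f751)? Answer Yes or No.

Ancestors of 007f751 (commits reachable by following parents): {007f751, 74f746c, 992a7bb, 9e67773, a14bb75, c9fad00, dfcf456}.
c9fad00 is in that set, so it is an ancestor of 007f751.

Yes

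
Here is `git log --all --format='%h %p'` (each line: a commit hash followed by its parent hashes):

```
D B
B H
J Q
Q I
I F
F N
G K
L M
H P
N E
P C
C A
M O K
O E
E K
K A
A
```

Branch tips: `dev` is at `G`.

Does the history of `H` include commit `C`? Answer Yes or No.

Yes

Ancestors of H (commits reachable by following parents): {A, C, H, P}.
C is in that set, so it is an ancestor of H.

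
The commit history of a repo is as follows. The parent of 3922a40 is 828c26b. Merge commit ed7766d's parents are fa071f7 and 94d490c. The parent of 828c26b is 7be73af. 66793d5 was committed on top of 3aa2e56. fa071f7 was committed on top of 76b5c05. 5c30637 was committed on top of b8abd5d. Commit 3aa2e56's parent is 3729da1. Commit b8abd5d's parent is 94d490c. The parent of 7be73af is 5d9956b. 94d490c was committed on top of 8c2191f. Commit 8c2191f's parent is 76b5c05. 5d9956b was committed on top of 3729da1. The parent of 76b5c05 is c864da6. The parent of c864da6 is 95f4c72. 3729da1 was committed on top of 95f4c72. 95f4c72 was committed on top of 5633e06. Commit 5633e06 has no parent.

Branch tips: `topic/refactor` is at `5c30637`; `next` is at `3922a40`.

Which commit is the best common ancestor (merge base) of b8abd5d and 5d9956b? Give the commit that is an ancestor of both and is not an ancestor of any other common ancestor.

95f4c72

Ancestors of b8abd5d: {5633e06, 76b5c05, 8c2191f, 94d490c, 95f4c72, b8abd5d, c864da6}.
Ancestors of 5d9956b: {3729da1, 5633e06, 5d9956b, 95f4c72}.
Common ancestors: {5633e06, 95f4c72}.
Among these, 95f4c72 is not an ancestor of any other common ancestor — it is the merge base.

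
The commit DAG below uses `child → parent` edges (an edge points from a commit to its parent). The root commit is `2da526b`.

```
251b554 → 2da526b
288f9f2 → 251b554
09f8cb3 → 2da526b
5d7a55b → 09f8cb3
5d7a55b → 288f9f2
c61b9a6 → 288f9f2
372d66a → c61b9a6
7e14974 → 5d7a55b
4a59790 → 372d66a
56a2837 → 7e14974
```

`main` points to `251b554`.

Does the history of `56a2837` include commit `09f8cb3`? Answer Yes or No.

Ancestors of 56a2837 (commits reachable by following parents): {09f8cb3, 251b554, 288f9f2, 2da526b, 56a2837, 5d7a55b, 7e14974}.
09f8cb3 is in that set, so it is an ancestor of 56a2837.

Yes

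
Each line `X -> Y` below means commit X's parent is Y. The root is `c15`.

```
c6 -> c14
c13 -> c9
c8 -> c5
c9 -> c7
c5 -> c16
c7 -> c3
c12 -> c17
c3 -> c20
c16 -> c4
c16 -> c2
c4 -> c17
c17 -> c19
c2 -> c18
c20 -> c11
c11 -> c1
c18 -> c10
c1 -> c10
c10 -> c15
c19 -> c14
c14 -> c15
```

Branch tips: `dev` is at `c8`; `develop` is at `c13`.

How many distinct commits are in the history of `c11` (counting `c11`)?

4

Walking parent pointers from c11: reachable set = {c1, c10, c11, c15}.
That is 4 commits.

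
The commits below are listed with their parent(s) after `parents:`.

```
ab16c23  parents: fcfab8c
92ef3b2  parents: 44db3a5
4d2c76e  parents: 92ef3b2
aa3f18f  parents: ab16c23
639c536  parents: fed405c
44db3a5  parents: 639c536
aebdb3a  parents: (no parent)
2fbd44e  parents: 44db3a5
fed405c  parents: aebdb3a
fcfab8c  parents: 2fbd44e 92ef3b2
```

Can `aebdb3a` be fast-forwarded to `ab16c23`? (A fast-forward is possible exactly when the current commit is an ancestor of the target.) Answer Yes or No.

Yes

A fast-forward from aebdb3a to ab16c23 is possible iff aebdb3a is an ancestor of ab16c23.
Ancestors of ab16c23: {2fbd44e, 44db3a5, 639c536, 92ef3b2, ab16c23, aebdb3a, fcfab8c, fed405c}.
aebdb3a is among them, so fast-forward is possible.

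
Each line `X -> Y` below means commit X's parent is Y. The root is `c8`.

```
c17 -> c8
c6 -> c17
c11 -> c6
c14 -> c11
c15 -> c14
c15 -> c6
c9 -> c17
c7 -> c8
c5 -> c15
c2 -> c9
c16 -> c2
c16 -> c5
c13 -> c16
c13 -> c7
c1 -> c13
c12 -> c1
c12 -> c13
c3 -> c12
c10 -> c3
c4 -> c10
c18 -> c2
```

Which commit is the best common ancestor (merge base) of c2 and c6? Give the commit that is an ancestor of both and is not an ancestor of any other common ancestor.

Ancestors of c2: {c17, c2, c8, c9}.
Ancestors of c6: {c17, c6, c8}.
Common ancestors: {c17, c8}.
Among these, c17 is not an ancestor of any other common ancestor — it is the merge base.

c17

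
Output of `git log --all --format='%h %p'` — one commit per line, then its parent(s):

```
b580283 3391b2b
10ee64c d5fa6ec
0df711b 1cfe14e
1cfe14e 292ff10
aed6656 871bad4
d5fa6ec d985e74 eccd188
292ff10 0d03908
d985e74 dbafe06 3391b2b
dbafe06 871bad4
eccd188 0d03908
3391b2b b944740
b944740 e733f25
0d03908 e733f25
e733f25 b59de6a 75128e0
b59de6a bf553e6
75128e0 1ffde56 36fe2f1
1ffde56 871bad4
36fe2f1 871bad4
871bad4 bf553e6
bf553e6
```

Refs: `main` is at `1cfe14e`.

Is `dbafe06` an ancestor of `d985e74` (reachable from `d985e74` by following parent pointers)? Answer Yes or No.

Yes

Ancestors of d985e74 (commits reachable by following parents): {1ffde56, 3391b2b, 36fe2f1, 75128e0, 871bad4, b59de6a, b944740, bf553e6, d985e74, dbafe06, e733f25}.
dbafe06 is in that set, so it is an ancestor of d985e74.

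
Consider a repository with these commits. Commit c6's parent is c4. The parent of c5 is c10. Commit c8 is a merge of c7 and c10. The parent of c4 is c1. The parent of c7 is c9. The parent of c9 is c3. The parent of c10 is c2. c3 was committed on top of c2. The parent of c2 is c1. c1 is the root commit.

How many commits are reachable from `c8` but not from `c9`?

Reachable from c8: {c1, c10, c2, c3, c7, c8, c9}.
Reachable from c9: {c1, c2, c3, c9}.
In c8's history but not c9's: {c10, c7, c8} — 3 commits.

3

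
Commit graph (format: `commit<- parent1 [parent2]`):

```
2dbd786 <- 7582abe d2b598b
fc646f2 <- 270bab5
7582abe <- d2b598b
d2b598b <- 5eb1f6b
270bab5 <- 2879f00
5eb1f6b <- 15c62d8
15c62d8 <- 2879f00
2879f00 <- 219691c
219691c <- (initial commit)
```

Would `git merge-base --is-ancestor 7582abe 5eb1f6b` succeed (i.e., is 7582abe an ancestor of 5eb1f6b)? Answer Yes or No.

Ancestors of 5eb1f6b: {15c62d8, 219691c, 2879f00, 5eb1f6b}.
7582abe is not in that set, so it is not an ancestor of 5eb1f6b.

No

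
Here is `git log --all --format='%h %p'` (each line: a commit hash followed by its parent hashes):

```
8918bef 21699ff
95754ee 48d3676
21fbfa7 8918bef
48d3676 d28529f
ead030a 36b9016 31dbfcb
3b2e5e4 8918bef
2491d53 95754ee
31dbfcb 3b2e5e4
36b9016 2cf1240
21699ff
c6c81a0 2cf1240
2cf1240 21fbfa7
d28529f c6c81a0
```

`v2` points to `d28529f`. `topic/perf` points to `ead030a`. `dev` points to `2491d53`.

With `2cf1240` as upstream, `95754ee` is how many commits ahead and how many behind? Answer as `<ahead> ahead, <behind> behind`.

Reachable from 95754ee: {21699ff, 21fbfa7, 2cf1240, 48d3676, 8918bef, 95754ee, c6c81a0, d28529f}.
Reachable from 2cf1240: {21699ff, 21fbfa7, 2cf1240, 8918bef}.
Only in 95754ee's history (ahead): {48d3676, 95754ee, c6c81a0, d28529f} — 4.
Only in 2cf1240's history (behind): {} — 0.

4 ahead, 0 behind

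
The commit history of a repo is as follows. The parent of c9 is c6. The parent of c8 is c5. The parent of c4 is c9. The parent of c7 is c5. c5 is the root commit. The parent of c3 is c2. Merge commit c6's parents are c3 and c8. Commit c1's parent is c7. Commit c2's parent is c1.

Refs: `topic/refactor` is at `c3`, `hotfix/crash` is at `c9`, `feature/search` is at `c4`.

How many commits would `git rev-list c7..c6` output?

5

Reachable from c6: {c1, c2, c3, c5, c6, c7, c8}.
Reachable from c7: {c5, c7}.
In c6's history but not c7's: {c1, c2, c3, c6, c8} — 5 commits.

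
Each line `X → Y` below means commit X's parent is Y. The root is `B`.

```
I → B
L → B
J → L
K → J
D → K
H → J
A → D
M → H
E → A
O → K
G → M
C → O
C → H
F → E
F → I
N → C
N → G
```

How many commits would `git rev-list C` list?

Walking parent pointers from C: reachable set = {B, C, H, J, K, L, O}.
That is 7 commits.

7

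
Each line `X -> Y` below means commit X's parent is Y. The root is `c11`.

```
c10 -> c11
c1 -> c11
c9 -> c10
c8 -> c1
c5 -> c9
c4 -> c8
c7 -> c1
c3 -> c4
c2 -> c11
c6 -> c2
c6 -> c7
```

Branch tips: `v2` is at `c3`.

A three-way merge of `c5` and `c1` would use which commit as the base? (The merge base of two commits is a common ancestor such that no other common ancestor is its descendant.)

c11

Ancestors of c5: {c10, c11, c5, c9}.
Ancestors of c1: {c1, c11}.
Common ancestors: {c11}.
The only common ancestor is c11, so it is the merge base.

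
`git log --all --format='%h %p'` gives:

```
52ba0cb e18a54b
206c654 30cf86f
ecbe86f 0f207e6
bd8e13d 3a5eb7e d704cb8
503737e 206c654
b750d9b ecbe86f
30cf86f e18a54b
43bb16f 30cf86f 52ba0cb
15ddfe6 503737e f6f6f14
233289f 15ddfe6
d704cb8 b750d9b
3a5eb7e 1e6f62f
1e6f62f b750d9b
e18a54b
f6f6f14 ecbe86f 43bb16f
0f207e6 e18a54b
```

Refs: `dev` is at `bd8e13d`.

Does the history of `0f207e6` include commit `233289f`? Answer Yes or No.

No

Ancestors of 0f207e6: {0f207e6, e18a54b}.
233289f is not in that set, so it is not an ancestor of 0f207e6.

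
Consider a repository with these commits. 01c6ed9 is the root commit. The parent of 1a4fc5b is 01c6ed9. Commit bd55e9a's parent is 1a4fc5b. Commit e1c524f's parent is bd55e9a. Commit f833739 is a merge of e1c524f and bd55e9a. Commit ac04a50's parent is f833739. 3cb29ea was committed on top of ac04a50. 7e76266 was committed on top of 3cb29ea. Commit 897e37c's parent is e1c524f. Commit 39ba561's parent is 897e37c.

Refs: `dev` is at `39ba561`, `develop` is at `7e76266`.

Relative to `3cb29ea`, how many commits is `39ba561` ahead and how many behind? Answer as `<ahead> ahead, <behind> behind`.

Reachable from 39ba561: {01c6ed9, 1a4fc5b, 39ba561, 897e37c, bd55e9a, e1c524f}.
Reachable from 3cb29ea: {01c6ed9, 1a4fc5b, 3cb29ea, ac04a50, bd55e9a, e1c524f, f833739}.
Only in 39ba561's history (ahead): {39ba561, 897e37c} — 2.
Only in 3cb29ea's history (behind): {3cb29ea, ac04a50, f833739} — 3.

2 ahead, 3 behind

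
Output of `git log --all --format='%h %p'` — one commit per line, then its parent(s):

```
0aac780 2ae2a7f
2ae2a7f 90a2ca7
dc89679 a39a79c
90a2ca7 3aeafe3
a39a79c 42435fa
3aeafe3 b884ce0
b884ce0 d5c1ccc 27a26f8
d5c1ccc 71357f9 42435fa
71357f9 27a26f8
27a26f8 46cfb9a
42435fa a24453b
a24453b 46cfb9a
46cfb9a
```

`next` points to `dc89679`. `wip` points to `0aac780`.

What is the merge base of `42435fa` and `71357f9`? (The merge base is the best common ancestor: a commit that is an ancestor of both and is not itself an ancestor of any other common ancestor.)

Ancestors of 42435fa: {42435fa, 46cfb9a, a24453b}.
Ancestors of 71357f9: {27a26f8, 46cfb9a, 71357f9}.
Common ancestors: {46cfb9a}.
The only common ancestor is 46cfb9a, so it is the merge base.

46cfb9a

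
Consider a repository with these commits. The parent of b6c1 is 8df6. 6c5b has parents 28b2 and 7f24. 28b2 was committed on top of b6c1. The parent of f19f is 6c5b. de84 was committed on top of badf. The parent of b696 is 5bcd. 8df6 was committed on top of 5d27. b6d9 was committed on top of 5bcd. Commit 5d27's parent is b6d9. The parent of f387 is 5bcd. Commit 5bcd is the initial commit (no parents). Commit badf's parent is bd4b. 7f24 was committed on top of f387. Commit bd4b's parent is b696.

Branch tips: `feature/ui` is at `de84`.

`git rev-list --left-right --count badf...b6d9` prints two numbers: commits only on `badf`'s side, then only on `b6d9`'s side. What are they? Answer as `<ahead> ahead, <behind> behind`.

Reachable from badf: {5bcd, b696, badf, bd4b}.
Reachable from b6d9: {5bcd, b6d9}.
Only in badf's history (ahead): {b696, badf, bd4b} — 3.
Only in b6d9's history (behind): {b6d9} — 1.

3 ahead, 1 behind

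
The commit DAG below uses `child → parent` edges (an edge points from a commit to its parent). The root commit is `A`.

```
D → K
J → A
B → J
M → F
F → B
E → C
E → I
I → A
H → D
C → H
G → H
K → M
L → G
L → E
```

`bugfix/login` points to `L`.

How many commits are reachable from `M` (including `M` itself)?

Walking parent pointers from M: reachable set = {A, B, F, J, M}.
That is 5 commits.

5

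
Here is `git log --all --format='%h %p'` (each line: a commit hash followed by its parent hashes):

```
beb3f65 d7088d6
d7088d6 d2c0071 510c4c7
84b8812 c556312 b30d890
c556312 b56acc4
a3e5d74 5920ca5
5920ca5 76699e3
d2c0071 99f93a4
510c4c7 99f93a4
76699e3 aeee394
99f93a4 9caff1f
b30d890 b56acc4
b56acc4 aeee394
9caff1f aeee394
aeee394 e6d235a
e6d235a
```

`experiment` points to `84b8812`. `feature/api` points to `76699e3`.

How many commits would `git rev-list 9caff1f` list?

Walking parent pointers from 9caff1f: reachable set = {9caff1f, aeee394, e6d235a}.
That is 3 commits.

3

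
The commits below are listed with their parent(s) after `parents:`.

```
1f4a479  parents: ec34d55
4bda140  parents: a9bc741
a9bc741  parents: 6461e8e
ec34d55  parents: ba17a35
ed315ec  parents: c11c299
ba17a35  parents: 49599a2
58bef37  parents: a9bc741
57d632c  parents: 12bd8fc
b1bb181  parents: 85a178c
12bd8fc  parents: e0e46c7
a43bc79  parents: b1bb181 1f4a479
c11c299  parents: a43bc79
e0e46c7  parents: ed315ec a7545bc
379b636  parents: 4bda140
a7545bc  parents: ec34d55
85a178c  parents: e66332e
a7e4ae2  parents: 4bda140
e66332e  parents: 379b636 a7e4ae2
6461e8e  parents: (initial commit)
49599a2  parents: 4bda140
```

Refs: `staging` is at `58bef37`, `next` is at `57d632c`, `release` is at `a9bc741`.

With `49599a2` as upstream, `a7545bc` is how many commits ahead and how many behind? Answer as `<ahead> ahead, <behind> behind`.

Reachable from a7545bc: {49599a2, 4bda140, 6461e8e, a7545bc, a9bc741, ba17a35, ec34d55}.
Reachable from 49599a2: {49599a2, 4bda140, 6461e8e, a9bc741}.
Only in a7545bc's history (ahead): {a7545bc, ba17a35, ec34d55} — 3.
Only in 49599a2's history (behind): {} — 0.

3 ahead, 0 behind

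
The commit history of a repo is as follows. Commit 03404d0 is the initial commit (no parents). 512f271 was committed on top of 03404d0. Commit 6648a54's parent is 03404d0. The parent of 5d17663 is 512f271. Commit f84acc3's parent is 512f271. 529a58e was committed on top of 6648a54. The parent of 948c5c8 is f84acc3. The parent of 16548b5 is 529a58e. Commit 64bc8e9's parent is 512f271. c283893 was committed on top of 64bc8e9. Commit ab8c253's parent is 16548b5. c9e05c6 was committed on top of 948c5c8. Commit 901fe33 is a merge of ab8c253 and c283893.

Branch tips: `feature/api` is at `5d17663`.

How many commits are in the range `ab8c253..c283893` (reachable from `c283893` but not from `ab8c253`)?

Reachable from c283893: {03404d0, 512f271, 64bc8e9, c283893}.
Reachable from ab8c253: {03404d0, 16548b5, 529a58e, 6648a54, ab8c253}.
In c283893's history but not ab8c253's: {512f271, 64bc8e9, c283893} — 3 commits.

3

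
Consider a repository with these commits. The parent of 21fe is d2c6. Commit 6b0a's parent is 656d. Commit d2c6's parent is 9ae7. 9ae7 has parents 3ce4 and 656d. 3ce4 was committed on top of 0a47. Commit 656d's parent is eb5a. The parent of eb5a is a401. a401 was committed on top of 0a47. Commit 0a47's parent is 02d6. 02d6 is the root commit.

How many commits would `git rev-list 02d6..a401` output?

2

Reachable from a401: {02d6, 0a47, a401}.
Reachable from 02d6: {02d6}.
In a401's history but not 02d6's: {0a47, a401} — 2 commits.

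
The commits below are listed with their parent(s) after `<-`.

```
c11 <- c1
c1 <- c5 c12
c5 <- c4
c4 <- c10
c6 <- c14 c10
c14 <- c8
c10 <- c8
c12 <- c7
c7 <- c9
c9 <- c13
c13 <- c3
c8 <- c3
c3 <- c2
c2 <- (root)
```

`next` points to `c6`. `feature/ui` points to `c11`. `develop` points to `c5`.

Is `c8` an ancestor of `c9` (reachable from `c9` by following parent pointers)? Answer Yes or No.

No

Ancestors of c9: {c13, c2, c3, c9}.
c8 is not in that set, so it is not an ancestor of c9.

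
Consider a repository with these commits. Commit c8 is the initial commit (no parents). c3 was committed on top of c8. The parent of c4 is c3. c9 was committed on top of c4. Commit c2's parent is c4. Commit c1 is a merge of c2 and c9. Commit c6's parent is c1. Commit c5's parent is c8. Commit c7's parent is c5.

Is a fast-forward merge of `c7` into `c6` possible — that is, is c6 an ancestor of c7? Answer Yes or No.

No

A fast-forward from c6 to c7 is possible iff c6 is an ancestor of c7.
Ancestors of c7: {c5, c7, c8}.
c6 is not among them, so fast-forward is not possible.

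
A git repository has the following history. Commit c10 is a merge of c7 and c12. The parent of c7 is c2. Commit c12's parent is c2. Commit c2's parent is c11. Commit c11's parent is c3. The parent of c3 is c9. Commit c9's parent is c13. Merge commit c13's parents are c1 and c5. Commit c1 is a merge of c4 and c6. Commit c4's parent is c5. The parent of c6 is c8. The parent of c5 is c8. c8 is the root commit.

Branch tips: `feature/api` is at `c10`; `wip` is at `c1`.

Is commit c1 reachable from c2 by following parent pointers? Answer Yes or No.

Ancestors of c2 (commits reachable by following parents): {c1, c11, c13, c2, c3, c4, c5, c6, c8, c9}.
c1 is in that set, so it is an ancestor of c2.

Yes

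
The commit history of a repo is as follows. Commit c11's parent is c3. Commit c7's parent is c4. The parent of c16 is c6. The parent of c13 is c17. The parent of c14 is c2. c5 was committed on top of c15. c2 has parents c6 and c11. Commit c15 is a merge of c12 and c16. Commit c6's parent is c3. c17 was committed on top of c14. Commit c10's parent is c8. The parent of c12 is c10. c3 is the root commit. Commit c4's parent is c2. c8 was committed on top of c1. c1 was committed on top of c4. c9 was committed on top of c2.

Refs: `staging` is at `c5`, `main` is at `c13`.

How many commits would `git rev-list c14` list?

Walking parent pointers from c14: reachable set = {c11, c14, c2, c3, c6}.
That is 5 commits.

5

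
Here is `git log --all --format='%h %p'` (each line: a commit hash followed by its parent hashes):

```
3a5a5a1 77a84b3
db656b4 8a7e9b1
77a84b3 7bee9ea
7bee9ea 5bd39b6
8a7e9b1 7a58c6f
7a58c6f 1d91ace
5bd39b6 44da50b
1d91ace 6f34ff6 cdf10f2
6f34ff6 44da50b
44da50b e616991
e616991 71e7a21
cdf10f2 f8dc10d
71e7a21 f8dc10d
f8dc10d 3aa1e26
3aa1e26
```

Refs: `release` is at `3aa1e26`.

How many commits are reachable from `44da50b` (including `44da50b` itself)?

5

Walking parent pointers from 44da50b: reachable set = {3aa1e26, 44da50b, 71e7a21, e616991, f8dc10d}.
That is 5 commits.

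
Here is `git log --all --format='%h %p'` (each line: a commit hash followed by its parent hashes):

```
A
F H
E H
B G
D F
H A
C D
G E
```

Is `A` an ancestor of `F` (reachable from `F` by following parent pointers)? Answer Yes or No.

Ancestors of F (commits reachable by following parents): {A, F, H}.
A is in that set, so it is an ancestor of F.

Yes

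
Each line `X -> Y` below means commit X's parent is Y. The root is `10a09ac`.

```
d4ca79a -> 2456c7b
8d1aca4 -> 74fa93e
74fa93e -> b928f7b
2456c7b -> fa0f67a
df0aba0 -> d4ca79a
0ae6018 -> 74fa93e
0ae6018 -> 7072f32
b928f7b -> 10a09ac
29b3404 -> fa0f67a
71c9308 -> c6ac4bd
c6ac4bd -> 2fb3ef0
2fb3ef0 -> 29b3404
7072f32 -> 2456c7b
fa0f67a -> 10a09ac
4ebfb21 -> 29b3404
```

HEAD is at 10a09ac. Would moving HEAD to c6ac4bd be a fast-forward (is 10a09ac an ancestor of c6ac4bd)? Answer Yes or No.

A fast-forward from 10a09ac to c6ac4bd is possible iff 10a09ac is an ancestor of c6ac4bd.
Ancestors of c6ac4bd: {10a09ac, 29b3404, 2fb3ef0, c6ac4bd, fa0f67a}.
10a09ac is among them, so fast-forward is possible.

Yes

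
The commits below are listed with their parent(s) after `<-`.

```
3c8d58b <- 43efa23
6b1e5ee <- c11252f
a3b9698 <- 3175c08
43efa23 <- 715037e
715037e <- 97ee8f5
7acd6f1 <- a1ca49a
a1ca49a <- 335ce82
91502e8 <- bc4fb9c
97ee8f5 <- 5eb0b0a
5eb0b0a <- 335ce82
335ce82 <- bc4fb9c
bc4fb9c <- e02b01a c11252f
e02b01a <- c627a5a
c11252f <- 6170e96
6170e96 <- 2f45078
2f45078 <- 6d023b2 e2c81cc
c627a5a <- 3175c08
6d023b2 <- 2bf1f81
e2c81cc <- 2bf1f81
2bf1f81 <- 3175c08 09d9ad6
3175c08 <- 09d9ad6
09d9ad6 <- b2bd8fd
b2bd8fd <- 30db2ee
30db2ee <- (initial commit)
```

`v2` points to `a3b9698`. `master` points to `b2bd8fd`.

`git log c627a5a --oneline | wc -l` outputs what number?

Walking parent pointers from c627a5a: reachable set = {09d9ad6, 30db2ee, 3175c08, b2bd8fd, c627a5a}.
That is 5 commits.

5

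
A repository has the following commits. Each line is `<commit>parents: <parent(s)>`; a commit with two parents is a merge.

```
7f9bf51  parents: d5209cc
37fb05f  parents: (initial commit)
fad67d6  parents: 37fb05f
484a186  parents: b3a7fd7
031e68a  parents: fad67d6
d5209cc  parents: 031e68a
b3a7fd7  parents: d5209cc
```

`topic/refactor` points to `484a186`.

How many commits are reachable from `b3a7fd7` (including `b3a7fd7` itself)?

5

Walking parent pointers from b3a7fd7: reachable set = {031e68a, 37fb05f, b3a7fd7, d5209cc, fad67d6}.
That is 5 commits.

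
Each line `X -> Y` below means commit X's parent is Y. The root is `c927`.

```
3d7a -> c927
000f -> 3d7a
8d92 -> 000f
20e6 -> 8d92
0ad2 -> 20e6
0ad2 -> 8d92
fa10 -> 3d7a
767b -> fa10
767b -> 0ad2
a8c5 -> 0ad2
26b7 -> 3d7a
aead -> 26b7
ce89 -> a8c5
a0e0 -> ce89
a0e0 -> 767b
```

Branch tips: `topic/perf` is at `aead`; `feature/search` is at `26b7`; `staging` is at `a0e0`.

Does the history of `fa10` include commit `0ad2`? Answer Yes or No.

No

Ancestors of fa10: {3d7a, c927, fa10}.
0ad2 is not in that set, so it is not an ancestor of fa10.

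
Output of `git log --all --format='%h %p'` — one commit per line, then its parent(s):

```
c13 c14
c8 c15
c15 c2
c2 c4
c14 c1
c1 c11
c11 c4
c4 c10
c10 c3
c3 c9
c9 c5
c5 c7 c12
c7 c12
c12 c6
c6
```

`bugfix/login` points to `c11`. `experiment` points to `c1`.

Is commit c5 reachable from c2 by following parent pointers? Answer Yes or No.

Yes

Ancestors of c2 (commits reachable by following parents): {c10, c12, c2, c3, c4, c5, c6, c7, c9}.
c5 is in that set, so it is an ancestor of c2.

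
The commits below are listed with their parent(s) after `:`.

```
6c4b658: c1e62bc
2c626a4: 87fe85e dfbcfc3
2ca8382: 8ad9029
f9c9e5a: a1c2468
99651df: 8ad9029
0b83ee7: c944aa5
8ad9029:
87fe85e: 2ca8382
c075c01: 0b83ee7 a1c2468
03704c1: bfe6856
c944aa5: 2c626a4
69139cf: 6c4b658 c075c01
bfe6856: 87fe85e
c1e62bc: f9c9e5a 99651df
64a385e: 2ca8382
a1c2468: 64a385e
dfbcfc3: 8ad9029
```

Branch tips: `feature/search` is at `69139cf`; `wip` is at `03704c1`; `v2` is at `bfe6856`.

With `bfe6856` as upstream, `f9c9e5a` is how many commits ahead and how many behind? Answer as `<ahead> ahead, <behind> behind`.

Reachable from f9c9e5a: {2ca8382, 64a385e, 8ad9029, a1c2468, f9c9e5a}.
Reachable from bfe6856: {2ca8382, 87fe85e, 8ad9029, bfe6856}.
Only in f9c9e5a's history (ahead): {64a385e, a1c2468, f9c9e5a} — 3.
Only in bfe6856's history (behind): {87fe85e, bfe6856} — 2.

3 ahead, 2 behind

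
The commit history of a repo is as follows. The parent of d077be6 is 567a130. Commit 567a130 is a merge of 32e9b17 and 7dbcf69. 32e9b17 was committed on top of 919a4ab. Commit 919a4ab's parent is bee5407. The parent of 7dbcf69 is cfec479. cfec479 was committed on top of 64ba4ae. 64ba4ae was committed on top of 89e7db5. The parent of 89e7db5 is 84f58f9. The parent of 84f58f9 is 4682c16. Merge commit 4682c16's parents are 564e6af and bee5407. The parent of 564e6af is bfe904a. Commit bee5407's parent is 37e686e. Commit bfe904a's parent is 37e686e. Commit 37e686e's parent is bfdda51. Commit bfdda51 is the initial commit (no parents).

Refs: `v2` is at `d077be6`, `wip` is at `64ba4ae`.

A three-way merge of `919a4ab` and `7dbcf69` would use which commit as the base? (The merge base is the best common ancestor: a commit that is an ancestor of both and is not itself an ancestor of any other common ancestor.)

Ancestors of 919a4ab: {37e686e, 919a4ab, bee5407, bfdda51}.
Ancestors of 7dbcf69: {37e686e, 4682c16, 564e6af, 64ba4ae, 7dbcf69, 84f58f9, 89e7db5, bee5407, bfdda51, bfe904a, cfec479}.
Common ancestors: {37e686e, bee5407, bfdda51}.
Among these, bee5407 is not an ancestor of any other common ancestor — it is the merge base.

bee5407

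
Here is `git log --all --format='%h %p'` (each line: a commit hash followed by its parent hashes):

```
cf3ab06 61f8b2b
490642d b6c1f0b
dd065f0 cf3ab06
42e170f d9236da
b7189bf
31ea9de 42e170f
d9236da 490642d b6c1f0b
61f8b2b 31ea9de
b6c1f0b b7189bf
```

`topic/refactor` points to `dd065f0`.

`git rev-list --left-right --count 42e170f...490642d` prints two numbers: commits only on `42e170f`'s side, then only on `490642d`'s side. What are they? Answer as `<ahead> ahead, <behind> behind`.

2 ahead, 0 behind

Reachable from 42e170f: {42e170f, 490642d, b6c1f0b, b7189bf, d9236da}.
Reachable from 490642d: {490642d, b6c1f0b, b7189bf}.
Only in 42e170f's history (ahead): {42e170f, d9236da} — 2.
Only in 490642d's history (behind): {} — 0.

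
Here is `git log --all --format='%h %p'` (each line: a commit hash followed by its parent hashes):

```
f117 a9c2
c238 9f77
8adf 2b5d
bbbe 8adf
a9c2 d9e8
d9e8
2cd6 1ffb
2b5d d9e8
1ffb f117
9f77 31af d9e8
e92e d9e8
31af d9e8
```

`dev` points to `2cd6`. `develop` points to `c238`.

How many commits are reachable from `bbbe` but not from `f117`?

Reachable from bbbe: {2b5d, 8adf, bbbe, d9e8}.
Reachable from f117: {a9c2, d9e8, f117}.
In bbbe's history but not f117's: {2b5d, 8adf, bbbe} — 3 commits.

3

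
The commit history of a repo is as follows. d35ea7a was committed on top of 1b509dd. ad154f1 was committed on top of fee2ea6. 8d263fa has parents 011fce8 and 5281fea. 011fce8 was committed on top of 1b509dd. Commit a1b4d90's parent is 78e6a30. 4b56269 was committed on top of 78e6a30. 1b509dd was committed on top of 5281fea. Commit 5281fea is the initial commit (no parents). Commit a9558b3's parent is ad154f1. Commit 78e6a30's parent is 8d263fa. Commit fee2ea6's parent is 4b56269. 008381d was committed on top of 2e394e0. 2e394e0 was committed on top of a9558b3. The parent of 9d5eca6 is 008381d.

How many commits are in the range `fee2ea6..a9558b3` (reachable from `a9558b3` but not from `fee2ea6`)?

Reachable from a9558b3: {011fce8, 1b509dd, 4b56269, 5281fea, 78e6a30, 8d263fa, a9558b3, ad154f1, fee2ea6}.
Reachable from fee2ea6: {011fce8, 1b509dd, 4b56269, 5281fea, 78e6a30, 8d263fa, fee2ea6}.
In a9558b3's history but not fee2ea6's: {a9558b3, ad154f1} — 2 commits.

2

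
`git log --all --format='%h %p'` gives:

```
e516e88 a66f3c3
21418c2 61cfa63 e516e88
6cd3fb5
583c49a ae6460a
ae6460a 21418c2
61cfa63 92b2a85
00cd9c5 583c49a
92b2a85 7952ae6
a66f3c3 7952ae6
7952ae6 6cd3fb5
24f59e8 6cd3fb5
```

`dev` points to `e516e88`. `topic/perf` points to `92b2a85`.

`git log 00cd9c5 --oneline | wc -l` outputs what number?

10

Walking parent pointers from 00cd9c5: reachable set = {00cd9c5, 21418c2, 583c49a, 61cfa63, 6cd3fb5, 7952ae6, 92b2a85, a66f3c3, ae6460a, e516e88}.
That is 10 commits.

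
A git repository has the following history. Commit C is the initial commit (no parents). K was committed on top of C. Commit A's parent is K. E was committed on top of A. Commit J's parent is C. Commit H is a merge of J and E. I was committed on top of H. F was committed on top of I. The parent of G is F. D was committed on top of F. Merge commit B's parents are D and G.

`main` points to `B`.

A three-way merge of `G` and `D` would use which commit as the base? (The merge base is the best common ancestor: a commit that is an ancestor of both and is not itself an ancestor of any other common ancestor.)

Ancestors of G: {A, C, E, F, G, H, I, J, K}.
Ancestors of D: {A, C, D, E, F, H, I, J, K}.
Common ancestors: {A, C, E, F, H, I, J, K}.
Among these, F is not an ancestor of any other common ancestor — it is the merge base.

F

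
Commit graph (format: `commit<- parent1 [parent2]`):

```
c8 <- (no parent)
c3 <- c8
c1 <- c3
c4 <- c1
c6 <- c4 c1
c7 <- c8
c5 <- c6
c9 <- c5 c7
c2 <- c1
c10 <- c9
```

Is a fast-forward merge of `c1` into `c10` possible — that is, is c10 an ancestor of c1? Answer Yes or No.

No

A fast-forward from c10 to c1 is possible iff c10 is an ancestor of c1.
Ancestors of c1: {c1, c3, c8}.
c10 is not among them, so fast-forward is not possible.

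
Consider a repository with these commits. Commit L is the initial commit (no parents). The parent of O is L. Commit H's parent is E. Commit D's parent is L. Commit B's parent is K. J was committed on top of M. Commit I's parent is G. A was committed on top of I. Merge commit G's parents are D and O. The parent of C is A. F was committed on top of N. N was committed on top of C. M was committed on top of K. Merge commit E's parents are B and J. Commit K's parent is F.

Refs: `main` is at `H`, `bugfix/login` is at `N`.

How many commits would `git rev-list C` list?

7

Walking parent pointers from C: reachable set = {A, C, D, G, I, L, O}.
That is 7 commits.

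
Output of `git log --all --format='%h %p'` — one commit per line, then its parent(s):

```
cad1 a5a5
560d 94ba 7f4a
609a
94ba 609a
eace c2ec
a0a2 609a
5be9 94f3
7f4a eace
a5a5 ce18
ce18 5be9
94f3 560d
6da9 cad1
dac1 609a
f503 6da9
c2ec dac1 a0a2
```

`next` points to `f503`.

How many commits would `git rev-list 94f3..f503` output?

Reachable from f503: {560d, 5be9, 609a, 6da9, 7f4a, 94ba, 94f3, a0a2, a5a5, c2ec, cad1, ce18, dac1, eace, f503}.
Reachable from 94f3: {560d, 609a, 7f4a, 94ba, 94f3, a0a2, c2ec, dac1, eace}.
In f503's history but not 94f3's: {5be9, 6da9, a5a5, cad1, ce18, f503} — 6 commits.

6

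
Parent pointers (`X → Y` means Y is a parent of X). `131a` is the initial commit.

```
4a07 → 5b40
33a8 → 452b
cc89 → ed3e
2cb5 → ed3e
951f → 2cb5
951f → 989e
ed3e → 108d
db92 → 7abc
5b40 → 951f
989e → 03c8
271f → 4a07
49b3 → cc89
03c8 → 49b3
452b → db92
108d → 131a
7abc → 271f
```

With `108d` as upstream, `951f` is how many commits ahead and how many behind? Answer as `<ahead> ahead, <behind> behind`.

7 ahead, 0 behind

Reachable from 951f: {03c8, 108d, 131a, 2cb5, 49b3, 951f, 989e, cc89, ed3e}.
Reachable from 108d: {108d, 131a}.
Only in 951f's history (ahead): {03c8, 2cb5, 49b3, 951f, 989e, cc89, ed3e} — 7.
Only in 108d's history (behind): {} — 0.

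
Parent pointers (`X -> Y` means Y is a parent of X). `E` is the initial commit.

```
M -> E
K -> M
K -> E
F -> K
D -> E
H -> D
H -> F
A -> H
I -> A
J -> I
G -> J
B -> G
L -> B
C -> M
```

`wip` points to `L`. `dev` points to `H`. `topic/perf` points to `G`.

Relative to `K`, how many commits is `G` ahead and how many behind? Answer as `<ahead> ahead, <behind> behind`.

7 ahead, 0 behind

Reachable from G: {A, D, E, F, G, H, I, J, K, M}.
Reachable from K: {E, K, M}.
Only in G's history (ahead): {A, D, F, G, H, I, J} — 7.
Only in K's history (behind): {} — 0.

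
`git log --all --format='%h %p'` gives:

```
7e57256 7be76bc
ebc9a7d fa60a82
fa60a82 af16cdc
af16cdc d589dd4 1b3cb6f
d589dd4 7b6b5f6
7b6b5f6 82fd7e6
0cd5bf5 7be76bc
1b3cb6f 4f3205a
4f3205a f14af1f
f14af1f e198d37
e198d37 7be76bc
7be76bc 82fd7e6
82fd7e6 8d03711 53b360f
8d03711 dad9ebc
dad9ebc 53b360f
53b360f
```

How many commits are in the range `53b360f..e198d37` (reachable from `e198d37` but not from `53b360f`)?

Reachable from e198d37: {53b360f, 7be76bc, 82fd7e6, 8d03711, dad9ebc, e198d37}.
Reachable from 53b360f: {53b360f}.
In e198d37's history but not 53b360f's: {7be76bc, 82fd7e6, 8d03711, dad9ebc, e198d37} — 5 commits.

5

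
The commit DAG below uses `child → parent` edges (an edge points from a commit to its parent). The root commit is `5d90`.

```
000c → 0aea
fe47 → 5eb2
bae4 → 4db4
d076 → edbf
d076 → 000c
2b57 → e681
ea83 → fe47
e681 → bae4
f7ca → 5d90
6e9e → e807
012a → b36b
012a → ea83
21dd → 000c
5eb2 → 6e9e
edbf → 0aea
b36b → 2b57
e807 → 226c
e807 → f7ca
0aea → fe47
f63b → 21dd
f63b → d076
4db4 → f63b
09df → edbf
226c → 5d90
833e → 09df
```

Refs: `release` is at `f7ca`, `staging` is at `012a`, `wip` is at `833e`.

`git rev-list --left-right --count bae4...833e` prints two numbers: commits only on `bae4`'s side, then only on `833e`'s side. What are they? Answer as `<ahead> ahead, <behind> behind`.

Reachable from bae4: {000c, 0aea, 21dd, 226c, 4db4, 5d90, 5eb2, 6e9e, bae4, d076, e807, edbf, f63b, f7ca, fe47}.
Reachable from 833e: {09df, 0aea, 226c, 5d90, 5eb2, 6e9e, 833e, e807, edbf, f7ca, fe47}.
Only in bae4's history (ahead): {000c, 21dd, 4db4, bae4, d076, f63b} — 6.
Only in 833e's history (behind): {09df, 833e} — 2.

6 ahead, 2 behind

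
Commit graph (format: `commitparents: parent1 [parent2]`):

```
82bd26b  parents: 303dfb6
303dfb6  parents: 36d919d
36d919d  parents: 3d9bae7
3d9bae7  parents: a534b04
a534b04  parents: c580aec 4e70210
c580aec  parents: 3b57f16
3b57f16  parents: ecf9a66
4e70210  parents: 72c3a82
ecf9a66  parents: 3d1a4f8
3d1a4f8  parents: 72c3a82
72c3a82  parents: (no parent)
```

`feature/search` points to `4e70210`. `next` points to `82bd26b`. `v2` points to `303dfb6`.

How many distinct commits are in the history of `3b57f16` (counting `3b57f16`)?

4

Walking parent pointers from 3b57f16: reachable set = {3b57f16, 3d1a4f8, 72c3a82, ecf9a66}.
That is 4 commits.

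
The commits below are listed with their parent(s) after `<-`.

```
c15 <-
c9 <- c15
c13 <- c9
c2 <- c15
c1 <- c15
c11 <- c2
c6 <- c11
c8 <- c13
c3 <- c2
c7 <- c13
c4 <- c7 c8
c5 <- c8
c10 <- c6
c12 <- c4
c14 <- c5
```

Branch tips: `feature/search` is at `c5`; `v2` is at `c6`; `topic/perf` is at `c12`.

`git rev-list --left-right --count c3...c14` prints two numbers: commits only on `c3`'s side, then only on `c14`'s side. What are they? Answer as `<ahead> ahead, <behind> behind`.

2 ahead, 5 behind

Reachable from c3: {c15, c2, c3}.
Reachable from c14: {c13, c14, c15, c5, c8, c9}.
Only in c3's history (ahead): {c2, c3} — 2.
Only in c14's history (behind): {c13, c14, c5, c8, c9} — 5.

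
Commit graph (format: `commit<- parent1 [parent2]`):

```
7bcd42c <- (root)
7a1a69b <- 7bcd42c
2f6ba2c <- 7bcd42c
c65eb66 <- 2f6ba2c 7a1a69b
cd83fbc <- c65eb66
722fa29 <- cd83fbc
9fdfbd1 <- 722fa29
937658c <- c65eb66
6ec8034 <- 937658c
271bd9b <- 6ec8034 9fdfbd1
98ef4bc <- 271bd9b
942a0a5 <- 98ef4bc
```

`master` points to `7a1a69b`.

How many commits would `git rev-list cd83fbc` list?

5

Walking parent pointers from cd83fbc: reachable set = {2f6ba2c, 7a1a69b, 7bcd42c, c65eb66, cd83fbc}.
That is 5 commits.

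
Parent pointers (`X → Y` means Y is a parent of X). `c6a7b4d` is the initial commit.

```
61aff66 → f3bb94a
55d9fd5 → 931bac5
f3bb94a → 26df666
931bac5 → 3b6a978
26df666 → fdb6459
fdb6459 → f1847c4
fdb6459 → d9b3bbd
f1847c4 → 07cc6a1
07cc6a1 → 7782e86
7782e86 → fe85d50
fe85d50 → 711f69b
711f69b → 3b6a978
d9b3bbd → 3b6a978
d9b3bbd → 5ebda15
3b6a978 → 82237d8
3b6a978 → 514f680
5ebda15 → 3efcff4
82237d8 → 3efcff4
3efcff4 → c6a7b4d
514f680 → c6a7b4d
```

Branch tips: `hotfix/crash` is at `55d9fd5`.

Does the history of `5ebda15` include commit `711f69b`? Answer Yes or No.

No

Ancestors of 5ebda15: {3efcff4, 5ebda15, c6a7b4d}.
711f69b is not in that set, so it is not an ancestor of 5ebda15.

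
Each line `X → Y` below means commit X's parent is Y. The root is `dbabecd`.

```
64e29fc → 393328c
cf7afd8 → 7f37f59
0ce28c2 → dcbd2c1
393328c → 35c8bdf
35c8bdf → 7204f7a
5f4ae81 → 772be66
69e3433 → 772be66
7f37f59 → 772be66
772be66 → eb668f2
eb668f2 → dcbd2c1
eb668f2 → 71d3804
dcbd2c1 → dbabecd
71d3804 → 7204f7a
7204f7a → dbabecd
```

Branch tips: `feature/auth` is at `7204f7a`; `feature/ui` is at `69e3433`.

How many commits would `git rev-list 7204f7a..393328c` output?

2

Reachable from 393328c: {35c8bdf, 393328c, 7204f7a, dbabecd}.
Reachable from 7204f7a: {7204f7a, dbabecd}.
In 393328c's history but not 7204f7a's: {35c8bdf, 393328c} — 2 commits.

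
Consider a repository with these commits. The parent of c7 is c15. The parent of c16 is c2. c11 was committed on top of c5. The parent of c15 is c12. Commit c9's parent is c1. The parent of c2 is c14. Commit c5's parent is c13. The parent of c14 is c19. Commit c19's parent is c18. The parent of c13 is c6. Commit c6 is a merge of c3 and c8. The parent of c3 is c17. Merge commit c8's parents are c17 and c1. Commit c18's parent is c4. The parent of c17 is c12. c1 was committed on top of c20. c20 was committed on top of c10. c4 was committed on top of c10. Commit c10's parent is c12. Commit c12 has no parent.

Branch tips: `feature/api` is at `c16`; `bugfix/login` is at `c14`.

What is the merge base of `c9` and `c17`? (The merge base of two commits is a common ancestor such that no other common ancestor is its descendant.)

c12

Ancestors of c9: {c1, c10, c12, c20, c9}.
Ancestors of c17: {c12, c17}.
Common ancestors: {c12}.
The only common ancestor is c12, so it is the merge base.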